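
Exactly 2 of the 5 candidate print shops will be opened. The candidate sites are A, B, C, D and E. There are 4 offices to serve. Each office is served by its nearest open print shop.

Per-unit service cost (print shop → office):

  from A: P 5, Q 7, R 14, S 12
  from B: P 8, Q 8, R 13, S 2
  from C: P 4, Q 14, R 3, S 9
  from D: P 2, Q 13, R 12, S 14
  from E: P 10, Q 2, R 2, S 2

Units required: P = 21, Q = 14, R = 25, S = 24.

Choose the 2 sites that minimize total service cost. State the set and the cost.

With exactly 2 open, each office uses its cheapest among the chosen.
{D, E}: P→D 2·21=42, Q→E 2·14=28, R→E 2·25=50, S→E 2·24=48. Service cost 168.
{C, E}: service cost 210
{A, E}: service cost 231
Among all 10 size-2 choices, {D, E} is lowest.

Choose D and E; total service cost 168.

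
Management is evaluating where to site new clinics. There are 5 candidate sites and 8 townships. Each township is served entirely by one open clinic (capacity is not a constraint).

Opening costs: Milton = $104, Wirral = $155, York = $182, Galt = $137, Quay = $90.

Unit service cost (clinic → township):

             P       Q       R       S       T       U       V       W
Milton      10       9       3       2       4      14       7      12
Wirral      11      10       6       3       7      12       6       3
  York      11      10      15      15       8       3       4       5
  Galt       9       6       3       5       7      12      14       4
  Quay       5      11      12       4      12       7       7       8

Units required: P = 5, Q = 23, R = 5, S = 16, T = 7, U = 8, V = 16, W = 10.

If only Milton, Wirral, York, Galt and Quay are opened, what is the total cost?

Each township is assigned to its cheapest site among the open ones.
{Milton, Wirral, York, Galt, Quay}: P→Quay 5·5=25, Q→Galt 6·23=138, R→Milton 3·5=15, S→Milton 2·16=32, T→Milton 4·7=28, U→York 3·8=24, V→York 4·16=64, W→Wirral 3·10=30. Service 356; fixed 668; total 1024.

Total cost: 1024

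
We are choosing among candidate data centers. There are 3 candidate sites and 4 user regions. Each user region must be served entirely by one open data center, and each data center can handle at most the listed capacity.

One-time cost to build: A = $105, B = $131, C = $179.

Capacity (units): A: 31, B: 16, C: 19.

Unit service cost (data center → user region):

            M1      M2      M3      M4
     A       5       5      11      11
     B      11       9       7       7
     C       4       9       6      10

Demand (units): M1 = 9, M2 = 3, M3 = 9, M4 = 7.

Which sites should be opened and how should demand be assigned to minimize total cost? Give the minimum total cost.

Minimum total cost: 341

Open {A}: M1→A 5·9=45, M2→A 5·3=15, M3→A 11·9=99, M4→A 11·7=77.
Loads: A carries 28/31. Service 236; fixed 105; total 341.
Next best feasible plan costs 408.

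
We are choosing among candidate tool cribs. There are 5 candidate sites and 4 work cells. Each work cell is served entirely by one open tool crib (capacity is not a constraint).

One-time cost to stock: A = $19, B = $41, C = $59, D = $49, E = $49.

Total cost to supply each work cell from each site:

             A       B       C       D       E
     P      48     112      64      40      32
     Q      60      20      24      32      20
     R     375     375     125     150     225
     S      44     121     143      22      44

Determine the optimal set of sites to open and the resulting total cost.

For any fixed open set, each work cell goes to its cheapest open site; total = fixed + service.
{D}: P→D 40, Q→D 32, R→D 150, S→D 22. Service 244; fixed 49; total 293.
{A, D}: P→D 40, Q→D 32, R→D 150, S→D 22. Service 244; fixed 68; total 312.
{A, C}: P→A 48, Q→C 24, R→C 125, S→A 44. Service 241; fixed 78; total 319.
{A, B, C, D, E}: P→E 32, Q→B 20, R→C 125, S→D 22. Service 199; fixed 217; total 416.
No other subset beats 293.

Open D only; minimum total cost 293.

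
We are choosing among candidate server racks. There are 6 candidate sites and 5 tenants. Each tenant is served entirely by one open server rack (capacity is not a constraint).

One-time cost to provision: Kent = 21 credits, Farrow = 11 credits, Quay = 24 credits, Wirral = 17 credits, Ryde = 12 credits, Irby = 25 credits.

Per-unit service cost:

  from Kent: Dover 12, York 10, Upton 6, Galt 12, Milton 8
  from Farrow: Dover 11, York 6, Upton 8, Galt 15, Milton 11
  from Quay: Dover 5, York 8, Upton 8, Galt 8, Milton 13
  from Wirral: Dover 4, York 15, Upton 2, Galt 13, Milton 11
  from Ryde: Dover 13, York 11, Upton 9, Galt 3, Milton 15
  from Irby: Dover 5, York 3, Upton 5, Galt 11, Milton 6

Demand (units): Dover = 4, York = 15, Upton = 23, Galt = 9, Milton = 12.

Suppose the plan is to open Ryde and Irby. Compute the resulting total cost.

Total cost: 316

Each tenant is assigned to its cheapest site among the open ones.
{Ryde, Irby}: Dover→Irby 5·4=20, York→Irby 3·15=45, Upton→Irby 5·23=115, Galt→Ryde 3·9=27, Milton→Irby 6·12=72. Service 279; fixed 37; total 316.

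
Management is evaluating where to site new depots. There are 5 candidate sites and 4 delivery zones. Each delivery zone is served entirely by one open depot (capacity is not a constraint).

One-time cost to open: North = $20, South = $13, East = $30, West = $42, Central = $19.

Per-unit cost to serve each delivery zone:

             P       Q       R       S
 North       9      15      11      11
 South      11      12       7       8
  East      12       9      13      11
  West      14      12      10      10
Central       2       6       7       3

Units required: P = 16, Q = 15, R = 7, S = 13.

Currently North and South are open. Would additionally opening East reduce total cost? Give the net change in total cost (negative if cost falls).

Current service cost with {North, South}: 477.
Adding East: each delivery zone re-picks its cheapest; new service cost 432, saving 45.
Extra fixed cost: 30. Net change = 30 − 45 = -15.
(Totals: 510 → 495.)

Yes — net change −15 (cost falls by 15).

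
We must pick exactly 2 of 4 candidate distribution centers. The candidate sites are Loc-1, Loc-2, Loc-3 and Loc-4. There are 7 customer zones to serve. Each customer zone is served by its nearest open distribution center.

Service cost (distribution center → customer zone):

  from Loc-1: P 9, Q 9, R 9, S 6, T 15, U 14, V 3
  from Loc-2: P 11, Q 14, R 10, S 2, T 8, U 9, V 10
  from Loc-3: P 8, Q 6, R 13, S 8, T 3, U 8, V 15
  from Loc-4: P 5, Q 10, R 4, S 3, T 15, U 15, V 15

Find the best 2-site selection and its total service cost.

Choose Loc-1 and Loc-3; total service cost 43.

With exactly 2 open, each customer zone uses its cheapest among the chosen.
{Loc-1, Loc-3}: P→Loc-3 8, Q→Loc-3 6, R→Loc-1 9, S→Loc-1 6, T→Loc-3 3, U→Loc-3 8, V→Loc-1 3. Service cost 43.
{Loc-3, Loc-4}: service cost 44
{Loc-2, Loc-3}: service cost 47
Among all 6 size-2 choices, {Loc-1, Loc-3} is lowest.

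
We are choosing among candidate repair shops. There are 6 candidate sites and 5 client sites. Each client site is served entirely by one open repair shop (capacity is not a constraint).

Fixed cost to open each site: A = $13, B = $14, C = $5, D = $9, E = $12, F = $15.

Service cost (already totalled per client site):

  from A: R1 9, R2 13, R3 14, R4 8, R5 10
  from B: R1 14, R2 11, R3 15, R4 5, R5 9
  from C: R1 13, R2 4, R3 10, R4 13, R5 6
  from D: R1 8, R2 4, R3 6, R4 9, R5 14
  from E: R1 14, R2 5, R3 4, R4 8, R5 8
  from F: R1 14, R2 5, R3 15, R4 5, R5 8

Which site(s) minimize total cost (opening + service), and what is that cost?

Open C and D; minimum total cost 47.

For any fixed open set, each client site goes to its cheapest open site; total = fixed + service.
{C, D}: R1→D 8, R2→C 4, R3→D 6, R4→D 9, R5→C 6. Service 33; fixed 14; total 47.
{D}: service 41 + fixed 9 = 50
{C}: R1→C 13, R2→C 4, R3→C 10, R4→C 13, R5→C 6. Service 46; fixed 5; total 51.
{A, B, C, D, E, F}: service 27 + fixed 68 = 95
No other subset beats 47.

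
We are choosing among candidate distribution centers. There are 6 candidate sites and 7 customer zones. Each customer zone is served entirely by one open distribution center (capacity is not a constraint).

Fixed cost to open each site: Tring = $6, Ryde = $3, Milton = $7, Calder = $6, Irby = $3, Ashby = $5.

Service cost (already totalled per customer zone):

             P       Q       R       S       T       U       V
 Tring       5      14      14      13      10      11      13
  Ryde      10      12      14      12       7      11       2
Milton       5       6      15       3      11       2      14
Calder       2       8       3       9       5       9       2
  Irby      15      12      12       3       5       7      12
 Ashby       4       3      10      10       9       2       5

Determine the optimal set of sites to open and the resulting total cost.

Open Calder, Irby and Ashby; minimum total cost 34.

For any fixed open set, each customer zone goes to its cheapest open site; total = fixed + service.
{Calder, Irby, Ashby}: P→Calder 2, Q→Ashby 3, R→Calder 3, S→Irby 3, T→Calder 5, U→Ashby 2, V→Calder 2. Service 20; fixed 14; total 34.
{Milton, Calder}: service 23 + fixed 13 = 36
{Ryde, Calder, Irby, Ashby}: P→Calder 2, Q→Ashby 3, R→Calder 3, S→Irby 3, T→Calder 5, U→Ashby 2, V→Ryde 2. Service 20; fixed 17; total 37.
{Tring, Ryde, Milton, Calder, Irby, Ashby}: service 20 + fixed 30 = 50
No other subset beats 34.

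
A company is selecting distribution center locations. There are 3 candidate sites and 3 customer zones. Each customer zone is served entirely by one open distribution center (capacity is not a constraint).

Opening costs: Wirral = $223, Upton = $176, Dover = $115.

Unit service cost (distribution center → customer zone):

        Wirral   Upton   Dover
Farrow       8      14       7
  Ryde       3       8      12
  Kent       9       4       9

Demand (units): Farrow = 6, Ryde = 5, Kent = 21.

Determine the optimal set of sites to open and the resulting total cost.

For any fixed open set, each customer zone goes to its cheapest open site; total = fixed + service.
{Upton}: Farrow→Upton 14·6=84, Ryde→Upton 8·5=40, Kent→Upton 4·21=84. Service 208; fixed 176; total 384.
{Dover}: Farrow→Dover 7·6=42, Ryde→Dover 12·5=60, Kent→Dover 9·21=189. Service 291; fixed 115; total 406.
{Upton, Dover}: Farrow→Dover 7·6=42, Ryde→Upton 8·5=40, Kent→Upton 4·21=84. Service 166; fixed 291; total 457.
{Wirral, Upton, Dover}: Farrow→Dover 7·6=42, Ryde→Wirral 3·5=15, Kent→Upton 4·21=84. Service 141; fixed 514; total 655.
No other subset beats 384.

Open Upton only; minimum total cost 384.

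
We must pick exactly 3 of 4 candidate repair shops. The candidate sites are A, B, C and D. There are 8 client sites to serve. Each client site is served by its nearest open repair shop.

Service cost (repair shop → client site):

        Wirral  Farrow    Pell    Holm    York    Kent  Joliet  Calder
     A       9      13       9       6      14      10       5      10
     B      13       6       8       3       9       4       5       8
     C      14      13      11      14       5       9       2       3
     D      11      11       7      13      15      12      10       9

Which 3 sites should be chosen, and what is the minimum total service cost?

Choose A, B and C; total service cost 40.

With exactly 3 open, each client site uses its cheapest among the chosen.
{A, B, C}: Wirral→A 9, Farrow→B 6, Pell→B 8, Holm→B 3, York→C 5, Kent→B 4, Joliet→C 2, Calder→C 3. Service cost 40.
{B, C, D}: service cost 41
{A, B, D}: service cost 51
Among all 4 size-3 choices, {A, B, C} is lowest.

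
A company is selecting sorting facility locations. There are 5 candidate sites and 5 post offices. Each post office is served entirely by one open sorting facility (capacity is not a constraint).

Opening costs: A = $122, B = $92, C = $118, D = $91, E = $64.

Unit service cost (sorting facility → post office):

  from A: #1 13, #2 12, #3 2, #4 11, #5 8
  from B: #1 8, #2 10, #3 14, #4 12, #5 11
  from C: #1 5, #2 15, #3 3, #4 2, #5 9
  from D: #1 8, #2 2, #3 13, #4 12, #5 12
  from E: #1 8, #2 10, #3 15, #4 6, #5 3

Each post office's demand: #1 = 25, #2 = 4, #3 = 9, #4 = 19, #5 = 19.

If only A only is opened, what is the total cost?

Each post office is assigned to its cheapest site among the open ones.
{A}: #1→A 13·25=325, #2→A 12·4=48, #3→A 2·9=18, #4→A 11·19=209, #5→A 8·19=152. Service 752; fixed 122; total 874.

Total cost: 874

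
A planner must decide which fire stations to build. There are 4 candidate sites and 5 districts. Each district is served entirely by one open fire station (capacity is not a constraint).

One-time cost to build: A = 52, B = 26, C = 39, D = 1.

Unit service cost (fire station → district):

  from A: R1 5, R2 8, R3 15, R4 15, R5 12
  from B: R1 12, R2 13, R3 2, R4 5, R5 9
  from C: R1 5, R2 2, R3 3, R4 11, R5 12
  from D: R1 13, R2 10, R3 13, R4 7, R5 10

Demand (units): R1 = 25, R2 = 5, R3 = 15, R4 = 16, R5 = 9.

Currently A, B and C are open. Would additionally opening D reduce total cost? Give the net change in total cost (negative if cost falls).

No — net change +1 (cost rises by 1).

Current service cost with {A, B, C}: 326.
Adding D: each district re-picks its cheapest; new service cost 326, saving 0.
Extra fixed cost: 1. Net change = 1 − 0 = 1.
(Totals: 443 → 444.)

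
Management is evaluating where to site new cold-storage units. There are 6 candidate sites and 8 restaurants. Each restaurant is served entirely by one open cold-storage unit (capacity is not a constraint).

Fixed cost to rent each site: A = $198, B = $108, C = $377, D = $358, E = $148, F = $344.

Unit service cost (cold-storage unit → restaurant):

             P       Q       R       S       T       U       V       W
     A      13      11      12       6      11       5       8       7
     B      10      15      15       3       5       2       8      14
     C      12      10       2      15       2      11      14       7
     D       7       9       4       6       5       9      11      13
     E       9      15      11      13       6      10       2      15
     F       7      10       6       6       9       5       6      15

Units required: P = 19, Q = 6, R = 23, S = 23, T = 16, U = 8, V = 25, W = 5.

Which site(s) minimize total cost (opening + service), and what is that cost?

For any fixed open set, each restaurant goes to its cheapest open site; total = fixed + service.
{B, E}: P→E 9·19=171, Q→B 15·6=90, R→E 11·23=253, S→B 3·23=69, T→B 5·16=80, U→B 2·8=16, V→E 2·25=50, W→B 14·5=70. Service 799; fixed 256; total 1055.
{B, C, E}: service 479 + fixed 633 = 1112
{B, C}: P→B 10·19=190, Q→C 10·6=60, R→C 2·23=46, S→B 3·23=69, T→C 2·16=32, U→B 2·8=16, V→B 8·25=200, W→C 7·5=35. Service 648; fixed 485; total 1133.
{A, B, C, D, E, F}: service 435 + fixed 1533 = 1968
No other subset beats 1055.

Open B and E; minimum total cost 1055.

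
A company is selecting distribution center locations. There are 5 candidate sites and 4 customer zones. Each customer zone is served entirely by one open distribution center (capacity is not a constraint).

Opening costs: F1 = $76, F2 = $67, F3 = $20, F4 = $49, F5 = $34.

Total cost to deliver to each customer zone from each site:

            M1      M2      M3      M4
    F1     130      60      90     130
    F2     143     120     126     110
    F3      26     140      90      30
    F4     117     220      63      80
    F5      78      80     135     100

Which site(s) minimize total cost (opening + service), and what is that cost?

For any fixed open set, each customer zone goes to its cheapest open site; total = fixed + service.
{F3, F5}: M1→F3 26, M2→F5 80, M3→F3 90, M4→F3 30. Service 226; fixed 54; total 280.
{F1, F3}: service 206 + fixed 96 = 302
{F3, F4, F5}: M1→F3 26, M2→F5 80, M3→F4 63, M4→F3 30. Service 199; fixed 103; total 302.
{F1, F2, F3, F4, F5}: service 179 + fixed 246 = 425
No other subset beats 280.

Open F3 and F5; minimum total cost 280.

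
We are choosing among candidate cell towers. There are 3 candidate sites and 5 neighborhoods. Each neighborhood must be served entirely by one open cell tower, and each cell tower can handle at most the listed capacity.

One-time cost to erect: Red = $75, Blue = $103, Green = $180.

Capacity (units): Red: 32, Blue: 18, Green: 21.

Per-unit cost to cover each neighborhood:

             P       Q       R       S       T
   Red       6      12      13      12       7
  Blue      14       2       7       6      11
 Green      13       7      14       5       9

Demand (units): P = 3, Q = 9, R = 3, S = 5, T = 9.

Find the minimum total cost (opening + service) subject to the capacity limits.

Minimum total cost: 328

Open {Red, Blue}: P→Red 6·3=18, Q→Blue 2·9=18, R→Blue 7·3=21, S→Blue 6·5=30, T→Red 7·9=63.
Loads: Red carries 12/32, Blue carries 17/18. Service 150; fixed 178; total 328.
Next best feasible plan costs 346.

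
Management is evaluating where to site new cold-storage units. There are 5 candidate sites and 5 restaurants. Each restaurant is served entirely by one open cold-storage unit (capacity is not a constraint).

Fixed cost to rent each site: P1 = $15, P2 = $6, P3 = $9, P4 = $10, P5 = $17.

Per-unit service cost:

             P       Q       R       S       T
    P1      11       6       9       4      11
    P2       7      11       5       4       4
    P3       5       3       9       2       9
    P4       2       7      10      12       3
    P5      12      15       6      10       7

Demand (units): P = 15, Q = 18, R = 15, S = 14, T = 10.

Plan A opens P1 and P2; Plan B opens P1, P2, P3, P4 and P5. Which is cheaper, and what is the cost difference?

Plan B is cheaper by 131.

Plan A: {P1, P2}: P→P2 7·15=105, Q→P1 6·18=108, R→P2 5·15=75, S→P1 4·14=56, T→P2 4·10=40. Service 384; fixed 21; total 405.
Plan B: {P1, P2, P3, P4, P5}: P→P4 2·15=30, Q→P3 3·18=54, R→P2 5·15=75, S→P3 2·14=28, T→P4 3·10=30. Service 217; fixed 57; total 274.
Difference: |405 − 274| = 131.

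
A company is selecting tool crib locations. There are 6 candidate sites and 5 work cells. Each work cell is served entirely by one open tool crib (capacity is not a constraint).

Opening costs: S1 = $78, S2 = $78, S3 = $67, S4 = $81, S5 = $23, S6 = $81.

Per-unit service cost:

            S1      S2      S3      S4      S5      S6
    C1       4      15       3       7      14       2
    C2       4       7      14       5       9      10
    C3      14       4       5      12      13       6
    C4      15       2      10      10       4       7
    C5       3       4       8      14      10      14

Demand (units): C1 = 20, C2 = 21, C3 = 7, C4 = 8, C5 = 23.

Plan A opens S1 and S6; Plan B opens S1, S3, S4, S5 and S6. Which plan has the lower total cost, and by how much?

Plan A is cheaper by 140.

Plan A: {S1, S6}: C1→S6 2·20=40, C2→S1 4·21=84, C3→S6 6·7=42, C4→S6 7·8=56, C5→S1 3·23=69. Service 291; fixed 159; total 450.
Plan B: {S1, S3, S4, S5, S6}: C1→S6 2·20=40, C2→S1 4·21=84, C3→S3 5·7=35, C4→S5 4·8=32, C5→S1 3·23=69. Service 260; fixed 330; total 590.
Difference: |450 − 590| = 140.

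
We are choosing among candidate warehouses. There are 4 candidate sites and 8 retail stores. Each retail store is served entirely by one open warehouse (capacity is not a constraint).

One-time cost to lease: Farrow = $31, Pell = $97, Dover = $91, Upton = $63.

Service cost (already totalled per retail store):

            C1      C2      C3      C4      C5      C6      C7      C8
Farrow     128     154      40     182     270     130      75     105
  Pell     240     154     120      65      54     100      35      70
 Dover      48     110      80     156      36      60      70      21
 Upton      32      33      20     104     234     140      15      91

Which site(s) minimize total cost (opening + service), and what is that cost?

For any fixed open set, each retail store goes to its cheapest open site; total = fixed + service.
{Dover, Upton}: C1→Upton 32, C2→Upton 33, C3→Upton 20, C4→Upton 104, C5→Dover 36, C6→Dover 60, C7→Upton 15, C8→Dover 21. Service 321; fixed 154; total 475.
{Farrow, Dover, Upton}: C1→Upton 32, C2→Upton 33, C3→Upton 20, C4→Upton 104, C5→Dover 36, C6→Dover 60, C7→Upton 15, C8→Dover 21. Service 321; fixed 185; total 506.
{Pell, Dover, Upton}: C1→Upton 32, C2→Upton 33, C3→Upton 20, C4→Pell 65, C5→Dover 36, C6→Dover 60, C7→Upton 15, C8→Dover 21. Service 282; fixed 251; total 533.
{Farrow, Pell, Dover, Upton}: C1→Upton 32, C2→Upton 33, C3→Upton 20, C4→Pell 65, C5→Dover 36, C6→Dover 60, C7→Upton 15, C8→Dover 21. Service 282; fixed 282; total 564.
No other subset beats 475.

Open Dover and Upton; minimum total cost 475.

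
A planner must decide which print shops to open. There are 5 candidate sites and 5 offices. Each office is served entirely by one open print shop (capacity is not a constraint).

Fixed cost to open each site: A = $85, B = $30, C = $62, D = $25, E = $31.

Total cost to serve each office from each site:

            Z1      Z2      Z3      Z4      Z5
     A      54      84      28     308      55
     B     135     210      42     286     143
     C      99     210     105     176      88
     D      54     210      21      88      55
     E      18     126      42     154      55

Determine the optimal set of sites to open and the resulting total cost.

For any fixed open set, each office goes to its cheapest open site; total = fixed + service.
{D, E}: Z1→E 18, Z2→E 126, Z3→D 21, Z4→D 88, Z5→D 55. Service 308; fixed 56; total 364.
{B, D, E}: service 308 + fixed 86 = 394
{A, D, E}: Z1→E 18, Z2→A 84, Z3→D 21, Z4→D 88, Z5→A 55. Service 266; fixed 141; total 407.
{A, B, C, D, E}: Z1→E 18, Z2→A 84, Z3→D 21, Z4→D 88, Z5→A 55. Service 266; fixed 233; total 499.
No other subset beats 364.

Open D and E; minimum total cost 364.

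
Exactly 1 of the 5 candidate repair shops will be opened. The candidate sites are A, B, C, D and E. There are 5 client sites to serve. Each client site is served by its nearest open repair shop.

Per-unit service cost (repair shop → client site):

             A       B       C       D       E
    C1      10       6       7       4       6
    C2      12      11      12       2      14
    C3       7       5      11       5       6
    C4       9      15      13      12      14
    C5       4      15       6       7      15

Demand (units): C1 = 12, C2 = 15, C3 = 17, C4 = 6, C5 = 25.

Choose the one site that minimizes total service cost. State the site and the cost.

With exactly 1 open, each client site uses its cheapest among the chosen.
{D}: C1→D 4·12=48, C2→D 2·15=30, C3→D 5·17=85, C4→D 12·6=72, C5→D 7·25=175. Service cost 410.
{A}: service cost 573
{C}: service cost 679
Among all 5 size-1 choices, {D} is lowest.

Choose D only; total service cost 410.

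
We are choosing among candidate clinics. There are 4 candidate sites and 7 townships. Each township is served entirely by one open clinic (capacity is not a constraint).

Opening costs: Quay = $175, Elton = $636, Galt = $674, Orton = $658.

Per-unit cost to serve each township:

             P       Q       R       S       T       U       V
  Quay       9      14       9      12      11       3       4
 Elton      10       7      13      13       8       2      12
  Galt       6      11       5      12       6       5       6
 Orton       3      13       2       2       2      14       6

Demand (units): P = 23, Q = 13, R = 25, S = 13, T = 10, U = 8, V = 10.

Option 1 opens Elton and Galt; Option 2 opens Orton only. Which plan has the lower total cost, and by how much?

Option 1: {Elton, Galt}: P→Galt 6·23=138, Q→Elton 7·13=91, R→Galt 5·25=125, S→Galt 12·13=156, T→Galt 6·10=60, U→Elton 2·8=16, V→Galt 6·10=60. Service 646; fixed 1310; total 1956.
Option 2: {Orton}: P→Orton 3·23=69, Q→Orton 13·13=169, R→Orton 2·25=50, S→Orton 2·13=26, T→Orton 2·10=20, U→Orton 14·8=112, V→Orton 6·10=60. Service 506; fixed 658; total 1164.
Difference: |1956 − 1164| = 792.

Option 2 is cheaper by 792.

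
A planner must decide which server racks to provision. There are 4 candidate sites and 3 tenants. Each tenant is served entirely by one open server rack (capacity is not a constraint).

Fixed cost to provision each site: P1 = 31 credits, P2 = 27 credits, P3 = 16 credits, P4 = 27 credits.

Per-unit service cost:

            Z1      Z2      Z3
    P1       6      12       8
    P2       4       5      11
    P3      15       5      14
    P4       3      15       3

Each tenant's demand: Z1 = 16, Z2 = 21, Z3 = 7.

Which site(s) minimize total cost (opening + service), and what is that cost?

For any fixed open set, each tenant goes to its cheapest open site; total = fixed + service.
{P3, P4}: Z1→P4 3·16=48, Z2→P3 5·21=105, Z3→P4 3·7=21. Service 174; fixed 43; total 217.
{P2, P4}: Z1→P4 3·16=48, Z2→P2 5·21=105, Z3→P4 3·7=21. Service 174; fixed 54; total 228.
{P2, P3, P4}: Z1→P4 3·16=48, Z2→P2 5·21=105, Z3→P4 3·7=21. Service 174; fixed 70; total 244.
{P1, P2, P3, P4}: service 174 + fixed 101 = 275
(All 15 nonempty subsets were checked; P3 and P4 is lowest.)

Open P3 and P4; minimum total cost 217.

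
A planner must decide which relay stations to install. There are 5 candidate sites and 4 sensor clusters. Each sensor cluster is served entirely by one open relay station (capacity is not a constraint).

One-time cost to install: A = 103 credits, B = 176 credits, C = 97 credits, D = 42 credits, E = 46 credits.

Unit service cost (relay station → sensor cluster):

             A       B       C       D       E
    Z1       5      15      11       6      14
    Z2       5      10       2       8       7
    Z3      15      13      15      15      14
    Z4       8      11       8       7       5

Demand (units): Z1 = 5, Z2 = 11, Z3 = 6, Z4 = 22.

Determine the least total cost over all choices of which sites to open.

For any fixed open set, each sensor cluster goes to its cheapest open site; total = fixed + service.
{E}: Z1→E 14·5=70, Z2→E 7·11=77, Z3→E 14·6=84, Z4→E 5·22=110. Service 341; fixed 46; total 387.
{D, E}: service 301 + fixed 88 = 389
{D}: Z1→D 6·5=30, Z2→D 8·11=88, Z3→D 15·6=90, Z4→D 7·22=154. Service 362; fixed 42; total 404.
{A, B, C, D, E}: Z1→A 5·5=25, Z2→C 2·11=22, Z3→B 13·6=78, Z4→E 5·22=110. Service 235; fixed 464; total 699.
No other subset beats 387.

Minimum total cost: 387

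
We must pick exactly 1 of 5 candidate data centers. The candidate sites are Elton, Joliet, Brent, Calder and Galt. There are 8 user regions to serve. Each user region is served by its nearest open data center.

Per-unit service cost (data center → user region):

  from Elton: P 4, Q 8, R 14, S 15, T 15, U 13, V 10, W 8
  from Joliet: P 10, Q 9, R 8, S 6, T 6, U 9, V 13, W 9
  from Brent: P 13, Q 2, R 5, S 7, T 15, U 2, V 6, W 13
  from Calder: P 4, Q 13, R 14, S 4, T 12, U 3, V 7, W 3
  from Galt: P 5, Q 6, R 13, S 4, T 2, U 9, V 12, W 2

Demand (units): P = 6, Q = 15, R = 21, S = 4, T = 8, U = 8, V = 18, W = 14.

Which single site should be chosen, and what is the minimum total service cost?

Choose Brent only; total service cost 667.

With exactly 1 open, each user region uses its cheapest among the chosen.
{Brent}: P→Brent 13·6=78, Q→Brent 2·15=30, R→Brent 5·21=105, S→Brent 7·4=28, T→Brent 15·8=120, U→Brent 2·8=16, V→Brent 6·18=108, W→Brent 13·14=182. Service cost 667.
{Galt}: service cost 741
{Calder}: service cost 817
Among all 5 size-1 choices, {Brent} is lowest.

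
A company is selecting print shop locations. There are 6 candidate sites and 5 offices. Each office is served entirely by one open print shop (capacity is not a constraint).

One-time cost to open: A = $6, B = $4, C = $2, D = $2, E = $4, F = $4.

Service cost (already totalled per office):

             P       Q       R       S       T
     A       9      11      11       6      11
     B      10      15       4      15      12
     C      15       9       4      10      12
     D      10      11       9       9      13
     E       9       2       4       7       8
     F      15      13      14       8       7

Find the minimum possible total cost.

For any fixed open set, each office goes to its cheapest open site; total = fixed + service.
{E}: P→E 9, Q→E 2, R→E 4, S→E 7, T→E 8. Service 30; fixed 4; total 34.
{C, E}: P→E 9, Q→E 2, R→C 4, S→E 7, T→E 8. Service 30; fixed 6; total 36.
{D, E}: service 30 + fixed 6 = 36
{A, B, C, D, E, F}: service 28 + fixed 22 = 50
No other subset beats 34.

Minimum total cost: 34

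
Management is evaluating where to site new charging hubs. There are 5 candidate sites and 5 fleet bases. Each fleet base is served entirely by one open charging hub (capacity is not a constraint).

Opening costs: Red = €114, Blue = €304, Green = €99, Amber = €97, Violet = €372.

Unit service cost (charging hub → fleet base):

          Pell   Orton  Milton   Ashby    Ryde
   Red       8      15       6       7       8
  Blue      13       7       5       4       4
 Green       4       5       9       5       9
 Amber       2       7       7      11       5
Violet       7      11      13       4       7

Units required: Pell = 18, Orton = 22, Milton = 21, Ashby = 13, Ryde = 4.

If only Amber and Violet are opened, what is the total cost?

Each fleet base is assigned to its cheapest site among the open ones.
{Amber, Violet}: Pell→Amber 2·18=36, Orton→Amber 7·22=154, Milton→Amber 7·21=147, Ashby→Violet 4·13=52, Ryde→Amber 5·4=20. Service 409; fixed 469; total 878.

Total cost: 878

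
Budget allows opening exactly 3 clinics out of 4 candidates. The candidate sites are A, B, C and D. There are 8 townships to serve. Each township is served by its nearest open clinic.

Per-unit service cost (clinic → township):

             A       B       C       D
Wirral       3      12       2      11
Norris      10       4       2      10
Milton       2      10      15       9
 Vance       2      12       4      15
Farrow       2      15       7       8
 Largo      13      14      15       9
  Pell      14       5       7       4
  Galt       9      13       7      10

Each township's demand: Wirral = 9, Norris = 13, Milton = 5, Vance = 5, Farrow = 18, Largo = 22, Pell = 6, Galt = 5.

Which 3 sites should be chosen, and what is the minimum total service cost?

With exactly 3 open, each township uses its cheapest among the chosen.
{A, C, D}: Wirral→C 2·9=18, Norris→C 2·13=26, Milton→A 2·5=10, Vance→A 2·5=10, Farrow→A 2·18=36, Largo→D 9·22=198, Pell→D 4·6=24, Galt→C 7·5=35. Service cost 357.
{A, B, D}: service cost 402
{A, B, C}: service cost 451
Among all 4 size-3 choices, {A, C, D} is lowest.

Choose A, C and D; total service cost 357.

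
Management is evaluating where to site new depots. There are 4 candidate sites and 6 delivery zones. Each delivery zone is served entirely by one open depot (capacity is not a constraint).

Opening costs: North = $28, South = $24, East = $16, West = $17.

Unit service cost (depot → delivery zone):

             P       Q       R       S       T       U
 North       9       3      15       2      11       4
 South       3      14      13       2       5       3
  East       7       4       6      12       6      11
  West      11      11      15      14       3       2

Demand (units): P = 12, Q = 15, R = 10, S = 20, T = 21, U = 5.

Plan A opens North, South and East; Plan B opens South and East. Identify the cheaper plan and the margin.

Plan A: {North, South, East}: P→South 3·12=36, Q→North 3·15=45, R→East 6·10=60, S→North 2·20=40, T→South 5·21=105, U→South 3·5=15. Service 301; fixed 68; total 369.
Plan B: {South, East}: P→South 3·12=36, Q→East 4·15=60, R→East 6·10=60, S→South 2·20=40, T→South 5·21=105, U→South 3·5=15. Service 316; fixed 40; total 356.
Difference: |369 − 356| = 13.

Plan B is cheaper by 13.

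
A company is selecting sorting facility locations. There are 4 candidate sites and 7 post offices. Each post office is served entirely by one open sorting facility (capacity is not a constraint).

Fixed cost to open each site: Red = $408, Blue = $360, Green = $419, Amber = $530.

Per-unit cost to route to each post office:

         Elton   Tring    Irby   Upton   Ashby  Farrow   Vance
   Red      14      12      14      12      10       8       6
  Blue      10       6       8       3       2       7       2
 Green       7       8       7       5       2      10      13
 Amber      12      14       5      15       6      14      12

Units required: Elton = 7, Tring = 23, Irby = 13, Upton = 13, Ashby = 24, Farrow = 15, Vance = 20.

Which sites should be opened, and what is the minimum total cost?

Open Blue only; minimum total cost 904.

For any fixed open set, each post office goes to its cheapest open site; total = fixed + service.
{Blue}: Elton→Blue 10·7=70, Tring→Blue 6·23=138, Irby→Blue 8·13=104, Upton→Blue 3·13=39, Ashby→Blue 2·24=48, Farrow→Blue 7·15=105, Vance→Blue 2·20=40. Service 544; fixed 360; total 904.
{Green}: service 847 + fixed 419 = 1266
{Blue, Green}: Elton→Green 7·7=49, Tring→Blue 6·23=138, Irby→Green 7·13=91, Upton→Blue 3·13=39, Ashby→Blue 2·24=48, Farrow→Blue 7·15=105, Vance→Blue 2·20=40. Service 510; fixed 779; total 1289.
{Red, Blue, Green, Amber}: service 484 + fixed 1717 = 2201
No other subset beats 904.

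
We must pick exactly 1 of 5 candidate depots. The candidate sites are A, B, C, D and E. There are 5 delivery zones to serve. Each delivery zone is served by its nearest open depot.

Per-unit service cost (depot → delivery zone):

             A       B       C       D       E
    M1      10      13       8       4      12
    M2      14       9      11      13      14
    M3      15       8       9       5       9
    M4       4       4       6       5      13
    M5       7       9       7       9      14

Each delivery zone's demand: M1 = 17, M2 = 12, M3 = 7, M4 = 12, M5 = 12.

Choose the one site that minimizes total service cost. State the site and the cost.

Choose D only; total service cost 427.

With exactly 1 open, each delivery zone uses its cheapest among the chosen.
{D}: M1→D 4·17=68, M2→D 13·12=156, M3→D 5·7=35, M4→D 5·12=60, M5→D 9·12=108. Service cost 427.
{C}: service cost 487
{B}: service cost 541
Among all 5 size-1 choices, {D} is lowest.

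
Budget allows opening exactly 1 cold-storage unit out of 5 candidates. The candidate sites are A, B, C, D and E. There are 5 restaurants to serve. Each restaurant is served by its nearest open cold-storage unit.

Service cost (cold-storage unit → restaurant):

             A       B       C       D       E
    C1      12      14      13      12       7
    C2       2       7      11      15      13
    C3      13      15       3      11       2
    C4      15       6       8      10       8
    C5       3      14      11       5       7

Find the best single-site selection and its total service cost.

With exactly 1 open, each restaurant uses its cheapest among the chosen.
{E}: C1→E 7, C2→E 13, C3→E 2, C4→E 8, C5→E 7. Service cost 37.
{A}: service cost 45
{C}: service cost 46
Among all 5 size-1 choices, {E} is lowest.

Choose E only; total service cost 37.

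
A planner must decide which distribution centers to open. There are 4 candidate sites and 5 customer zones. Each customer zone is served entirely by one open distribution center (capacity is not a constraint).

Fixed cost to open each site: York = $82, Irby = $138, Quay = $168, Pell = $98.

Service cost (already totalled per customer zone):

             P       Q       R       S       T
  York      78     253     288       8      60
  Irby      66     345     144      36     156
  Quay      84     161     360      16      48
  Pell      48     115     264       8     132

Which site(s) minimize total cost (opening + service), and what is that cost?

For any fixed open set, each customer zone goes to its cheapest open site; total = fixed + service.
{Pell}: P→Pell 48, Q→Pell 115, R→Pell 264, S→Pell 8, T→Pell 132. Service 567; fixed 98; total 665.
{York, Pell}: service 495 + fixed 180 = 675
{Irby, Pell}: service 447 + fixed 236 = 683
{York, Irby, Quay, Pell}: P→Pell 48, Q→Pell 115, R→Irby 144, S→York 8, T→Quay 48. Service 363; fixed 486; total 849.
No other subset beats 665.

Open Pell only; minimum total cost 665.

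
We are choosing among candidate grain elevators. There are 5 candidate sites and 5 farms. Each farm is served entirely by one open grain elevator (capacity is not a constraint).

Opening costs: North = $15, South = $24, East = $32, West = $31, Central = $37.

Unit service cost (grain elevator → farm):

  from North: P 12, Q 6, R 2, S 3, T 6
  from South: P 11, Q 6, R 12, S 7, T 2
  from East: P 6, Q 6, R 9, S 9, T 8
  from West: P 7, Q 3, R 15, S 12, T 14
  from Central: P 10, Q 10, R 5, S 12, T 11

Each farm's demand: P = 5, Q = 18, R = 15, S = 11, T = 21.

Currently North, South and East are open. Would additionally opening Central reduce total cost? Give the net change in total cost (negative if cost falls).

Current service cost with {North, South, East}: 243.
Adding Central: each farm re-picks its cheapest; new service cost 243, saving 0.
Extra fixed cost: 37. Net change = 37 − 0 = 37.
(Totals: 314 → 351.)

No — net change +37 (cost rises by 37).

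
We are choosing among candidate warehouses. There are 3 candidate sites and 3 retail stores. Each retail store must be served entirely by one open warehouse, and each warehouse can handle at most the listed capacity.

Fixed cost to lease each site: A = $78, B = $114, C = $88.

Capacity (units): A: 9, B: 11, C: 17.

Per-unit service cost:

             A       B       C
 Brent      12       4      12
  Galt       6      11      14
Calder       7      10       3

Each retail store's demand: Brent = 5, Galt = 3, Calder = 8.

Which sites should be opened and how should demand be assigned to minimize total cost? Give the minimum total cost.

Open {C}: Brent→C 12·5=60, Galt→C 14·3=42, Calder→C 3·8=24.
Loads: C carries 16/17. Service 126; fixed 88; total 214.
Next best feasible plan costs 268.

Minimum total cost: 214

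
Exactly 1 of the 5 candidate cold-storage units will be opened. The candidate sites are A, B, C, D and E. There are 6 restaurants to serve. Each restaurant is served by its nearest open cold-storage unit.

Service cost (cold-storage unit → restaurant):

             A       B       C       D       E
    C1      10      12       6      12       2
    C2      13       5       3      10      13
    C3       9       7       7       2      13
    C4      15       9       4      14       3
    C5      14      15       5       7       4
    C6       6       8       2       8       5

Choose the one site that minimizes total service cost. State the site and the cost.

With exactly 1 open, each restaurant uses its cheapest among the chosen.
{C}: C1→C 6, C2→C 3, C3→C 7, C4→C 4, C5→C 5, C6→C 2. Service cost 27.
{E}: service cost 40
{D}: service cost 53
Among all 5 size-1 choices, {C} is lowest.

Choose C only; total service cost 27.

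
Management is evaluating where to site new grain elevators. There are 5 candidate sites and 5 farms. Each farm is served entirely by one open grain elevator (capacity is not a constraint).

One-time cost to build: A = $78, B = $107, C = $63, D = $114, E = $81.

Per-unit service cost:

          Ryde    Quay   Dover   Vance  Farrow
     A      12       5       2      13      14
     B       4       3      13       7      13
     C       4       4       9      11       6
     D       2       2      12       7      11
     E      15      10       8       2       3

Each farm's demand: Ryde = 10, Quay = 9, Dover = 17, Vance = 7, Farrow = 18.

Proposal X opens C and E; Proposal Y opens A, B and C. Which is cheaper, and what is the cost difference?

Proposal X is cheaper by 82.

Proposal X: {C, E}: Ryde→C 4·10=40, Quay→C 4·9=36, Dover→E 8·17=136, Vance→E 2·7=14, Farrow→E 3·18=54. Service 280; fixed 144; total 424.
Proposal Y: {A, B, C}: Ryde→B 4·10=40, Quay→B 3·9=27, Dover→A 2·17=34, Vance→B 7·7=49, Farrow→C 6·18=108. Service 258; fixed 248; total 506.
Difference: |424 − 506| = 82.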